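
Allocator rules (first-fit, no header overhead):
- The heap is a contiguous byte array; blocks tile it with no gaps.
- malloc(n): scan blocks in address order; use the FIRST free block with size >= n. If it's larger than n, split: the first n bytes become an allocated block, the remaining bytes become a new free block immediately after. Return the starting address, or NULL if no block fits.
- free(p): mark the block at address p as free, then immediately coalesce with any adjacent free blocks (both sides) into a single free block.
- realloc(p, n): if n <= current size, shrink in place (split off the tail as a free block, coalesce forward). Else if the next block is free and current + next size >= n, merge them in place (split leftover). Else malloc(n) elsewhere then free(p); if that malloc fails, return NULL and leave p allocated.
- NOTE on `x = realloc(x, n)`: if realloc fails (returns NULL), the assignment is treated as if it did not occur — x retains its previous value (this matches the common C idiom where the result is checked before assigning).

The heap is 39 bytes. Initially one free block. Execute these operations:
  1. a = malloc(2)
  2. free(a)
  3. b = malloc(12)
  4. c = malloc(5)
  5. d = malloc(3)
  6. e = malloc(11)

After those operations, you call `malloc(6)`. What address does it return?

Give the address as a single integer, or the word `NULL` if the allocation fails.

Op 1: a = malloc(2) -> a = 0; heap: [0-1 ALLOC][2-38 FREE]
Op 2: free(a) -> (freed a); heap: [0-38 FREE]
Op 3: b = malloc(12) -> b = 0; heap: [0-11 ALLOC][12-38 FREE]
Op 4: c = malloc(5) -> c = 12; heap: [0-11 ALLOC][12-16 ALLOC][17-38 FREE]
Op 5: d = malloc(3) -> d = 17; heap: [0-11 ALLOC][12-16 ALLOC][17-19 ALLOC][20-38 FREE]
Op 6: e = malloc(11) -> e = 20; heap: [0-11 ALLOC][12-16 ALLOC][17-19 ALLOC][20-30 ALLOC][31-38 FREE]
malloc(6): first-fit scan over [0-11 ALLOC][12-16 ALLOC][17-19 ALLOC][20-30 ALLOC][31-38 FREE] -> 31

Answer: 31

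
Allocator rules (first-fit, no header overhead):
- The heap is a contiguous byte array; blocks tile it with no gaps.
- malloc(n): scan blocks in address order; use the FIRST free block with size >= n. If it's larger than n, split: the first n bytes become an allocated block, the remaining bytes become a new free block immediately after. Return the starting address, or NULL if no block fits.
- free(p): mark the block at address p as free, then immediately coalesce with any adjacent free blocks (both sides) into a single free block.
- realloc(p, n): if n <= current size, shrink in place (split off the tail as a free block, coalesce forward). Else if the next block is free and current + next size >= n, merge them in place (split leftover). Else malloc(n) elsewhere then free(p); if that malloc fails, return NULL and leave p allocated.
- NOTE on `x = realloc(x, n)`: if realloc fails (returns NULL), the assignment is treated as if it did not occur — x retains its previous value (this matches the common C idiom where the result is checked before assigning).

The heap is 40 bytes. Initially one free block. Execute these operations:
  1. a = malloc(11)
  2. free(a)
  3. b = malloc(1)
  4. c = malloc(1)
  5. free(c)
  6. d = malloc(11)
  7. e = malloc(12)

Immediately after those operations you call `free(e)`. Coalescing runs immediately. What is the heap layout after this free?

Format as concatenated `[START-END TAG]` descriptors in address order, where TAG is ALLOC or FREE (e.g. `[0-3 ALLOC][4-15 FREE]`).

Answer: [0-0 ALLOC][1-11 ALLOC][12-39 FREE]

Derivation:
Op 1: a = malloc(11) -> a = 0; heap: [0-10 ALLOC][11-39 FREE]
Op 2: free(a) -> (freed a); heap: [0-39 FREE]
Op 3: b = malloc(1) -> b = 0; heap: [0-0 ALLOC][1-39 FREE]
Op 4: c = malloc(1) -> c = 1; heap: [0-0 ALLOC][1-1 ALLOC][2-39 FREE]
Op 5: free(c) -> (freed c); heap: [0-0 ALLOC][1-39 FREE]
Op 6: d = malloc(11) -> d = 1; heap: [0-0 ALLOC][1-11 ALLOC][12-39 FREE]
Op 7: e = malloc(12) -> e = 12; heap: [0-0 ALLOC][1-11 ALLOC][12-23 ALLOC][24-39 FREE]
free(e): e = 12 -> block [12-23 ALLOC]; mark free, coalesce with adjacent free neighbors -> [0-0 ALLOC][1-11 ALLOC][12-39 FREE]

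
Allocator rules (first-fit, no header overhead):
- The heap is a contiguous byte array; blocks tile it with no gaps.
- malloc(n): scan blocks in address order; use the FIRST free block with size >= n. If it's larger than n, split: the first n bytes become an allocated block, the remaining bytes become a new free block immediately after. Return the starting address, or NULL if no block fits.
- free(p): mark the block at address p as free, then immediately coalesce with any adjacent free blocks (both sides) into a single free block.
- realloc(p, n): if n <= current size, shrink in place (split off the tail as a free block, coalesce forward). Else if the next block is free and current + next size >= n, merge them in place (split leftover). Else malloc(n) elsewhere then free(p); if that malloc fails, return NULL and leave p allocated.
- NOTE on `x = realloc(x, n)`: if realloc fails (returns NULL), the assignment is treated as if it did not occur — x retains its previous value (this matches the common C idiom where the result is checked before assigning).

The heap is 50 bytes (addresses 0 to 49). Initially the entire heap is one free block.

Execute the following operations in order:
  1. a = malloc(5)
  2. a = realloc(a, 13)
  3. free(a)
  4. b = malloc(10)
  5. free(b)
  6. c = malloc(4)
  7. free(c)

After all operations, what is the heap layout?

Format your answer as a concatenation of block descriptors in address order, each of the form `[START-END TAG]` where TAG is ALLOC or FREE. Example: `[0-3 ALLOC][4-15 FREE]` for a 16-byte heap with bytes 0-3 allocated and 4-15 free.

Answer: [0-49 FREE]

Derivation:
Op 1: a = malloc(5) -> a = 0; heap: [0-4 ALLOC][5-49 FREE]
Op 2: a = realloc(a, 13) -> a = 0; heap: [0-12 ALLOC][13-49 FREE]
Op 3: free(a) -> (freed a); heap: [0-49 FREE]
Op 4: b = malloc(10) -> b = 0; heap: [0-9 ALLOC][10-49 FREE]
Op 5: free(b) -> (freed b); heap: [0-49 FREE]
Op 6: c = malloc(4) -> c = 0; heap: [0-3 ALLOC][4-49 FREE]
Op 7: free(c) -> (freed c); heap: [0-49 FREE]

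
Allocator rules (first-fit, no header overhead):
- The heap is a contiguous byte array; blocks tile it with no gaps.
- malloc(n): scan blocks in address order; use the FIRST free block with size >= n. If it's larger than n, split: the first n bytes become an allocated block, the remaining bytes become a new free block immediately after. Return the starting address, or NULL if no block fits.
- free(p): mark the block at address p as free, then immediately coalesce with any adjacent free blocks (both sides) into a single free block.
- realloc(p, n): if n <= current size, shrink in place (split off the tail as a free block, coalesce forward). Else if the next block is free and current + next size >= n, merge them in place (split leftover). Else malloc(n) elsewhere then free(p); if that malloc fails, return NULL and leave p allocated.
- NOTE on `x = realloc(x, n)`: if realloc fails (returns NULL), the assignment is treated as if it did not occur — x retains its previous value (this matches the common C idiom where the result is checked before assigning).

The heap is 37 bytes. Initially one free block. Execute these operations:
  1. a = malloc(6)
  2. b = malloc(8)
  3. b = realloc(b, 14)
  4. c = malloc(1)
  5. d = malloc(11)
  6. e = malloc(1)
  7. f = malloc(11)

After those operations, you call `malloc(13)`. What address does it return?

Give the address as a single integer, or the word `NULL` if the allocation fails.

Op 1: a = malloc(6) -> a = 0; heap: [0-5 ALLOC][6-36 FREE]
Op 2: b = malloc(8) -> b = 6; heap: [0-5 ALLOC][6-13 ALLOC][14-36 FREE]
Op 3: b = realloc(b, 14) -> b = 6; heap: [0-5 ALLOC][6-19 ALLOC][20-36 FREE]
Op 4: c = malloc(1) -> c = 20; heap: [0-5 ALLOC][6-19 ALLOC][20-20 ALLOC][21-36 FREE]
Op 5: d = malloc(11) -> d = 21; heap: [0-5 ALLOC][6-19 ALLOC][20-20 ALLOC][21-31 ALLOC][32-36 FREE]
Op 6: e = malloc(1) -> e = 32; heap: [0-5 ALLOC][6-19 ALLOC][20-20 ALLOC][21-31 ALLOC][32-32 ALLOC][33-36 FREE]
Op 7: f = malloc(11) -> f = NULL; heap: [0-5 ALLOC][6-19 ALLOC][20-20 ALLOC][21-31 ALLOC][32-32 ALLOC][33-36 FREE]
malloc(13): first-fit scan over [0-5 ALLOC][6-19 ALLOC][20-20 ALLOC][21-31 ALLOC][32-32 ALLOC][33-36 FREE] -> NULL

Answer: NULL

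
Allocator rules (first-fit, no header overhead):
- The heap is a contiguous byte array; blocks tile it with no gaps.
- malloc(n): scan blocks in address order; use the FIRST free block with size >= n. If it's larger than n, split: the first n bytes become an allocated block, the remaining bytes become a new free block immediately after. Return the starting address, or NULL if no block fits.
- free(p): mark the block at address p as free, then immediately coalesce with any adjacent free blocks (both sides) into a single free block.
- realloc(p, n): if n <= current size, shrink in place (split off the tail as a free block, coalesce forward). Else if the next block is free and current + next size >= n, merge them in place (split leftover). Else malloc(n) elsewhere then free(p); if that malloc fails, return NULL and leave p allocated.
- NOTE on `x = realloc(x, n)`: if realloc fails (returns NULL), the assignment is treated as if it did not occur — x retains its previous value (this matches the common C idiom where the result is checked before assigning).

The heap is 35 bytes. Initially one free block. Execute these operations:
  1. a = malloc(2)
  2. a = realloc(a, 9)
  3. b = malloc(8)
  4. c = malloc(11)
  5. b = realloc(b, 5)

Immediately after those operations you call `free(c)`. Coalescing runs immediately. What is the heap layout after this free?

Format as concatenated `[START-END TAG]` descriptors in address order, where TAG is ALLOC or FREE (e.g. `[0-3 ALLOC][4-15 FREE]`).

Answer: [0-8 ALLOC][9-13 ALLOC][14-34 FREE]

Derivation:
Op 1: a = malloc(2) -> a = 0; heap: [0-1 ALLOC][2-34 FREE]
Op 2: a = realloc(a, 9) -> a = 0; heap: [0-8 ALLOC][9-34 FREE]
Op 3: b = malloc(8) -> b = 9; heap: [0-8 ALLOC][9-16 ALLOC][17-34 FREE]
Op 4: c = malloc(11) -> c = 17; heap: [0-8 ALLOC][9-16 ALLOC][17-27 ALLOC][28-34 FREE]
Op 5: b = realloc(b, 5) -> b = 9; heap: [0-8 ALLOC][9-13 ALLOC][14-16 FREE][17-27 ALLOC][28-34 FREE]
free(c): c = 17 -> block [17-27 ALLOC]; mark free, coalesce with adjacent free neighbors -> [0-8 ALLOC][9-13 ALLOC][14-34 FREE]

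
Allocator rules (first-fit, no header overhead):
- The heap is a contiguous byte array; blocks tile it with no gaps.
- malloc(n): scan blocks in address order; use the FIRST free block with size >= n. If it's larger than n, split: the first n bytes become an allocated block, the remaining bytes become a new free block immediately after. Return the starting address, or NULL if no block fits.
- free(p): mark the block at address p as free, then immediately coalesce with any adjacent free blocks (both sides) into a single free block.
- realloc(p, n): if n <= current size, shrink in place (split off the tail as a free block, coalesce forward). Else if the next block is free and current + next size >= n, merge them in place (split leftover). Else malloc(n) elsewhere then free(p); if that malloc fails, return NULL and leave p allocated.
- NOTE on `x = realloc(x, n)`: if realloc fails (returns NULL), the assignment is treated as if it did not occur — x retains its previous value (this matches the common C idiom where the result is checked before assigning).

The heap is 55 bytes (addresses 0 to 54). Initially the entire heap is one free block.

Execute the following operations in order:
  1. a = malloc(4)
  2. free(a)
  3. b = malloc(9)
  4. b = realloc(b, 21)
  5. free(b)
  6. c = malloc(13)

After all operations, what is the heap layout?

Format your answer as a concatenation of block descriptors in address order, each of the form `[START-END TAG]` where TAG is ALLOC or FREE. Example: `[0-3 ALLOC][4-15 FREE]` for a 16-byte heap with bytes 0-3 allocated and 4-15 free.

Op 1: a = malloc(4) -> a = 0; heap: [0-3 ALLOC][4-54 FREE]
Op 2: free(a) -> (freed a); heap: [0-54 FREE]
Op 3: b = malloc(9) -> b = 0; heap: [0-8 ALLOC][9-54 FREE]
Op 4: b = realloc(b, 21) -> b = 0; heap: [0-20 ALLOC][21-54 FREE]
Op 5: free(b) -> (freed b); heap: [0-54 FREE]
Op 6: c = malloc(13) -> c = 0; heap: [0-12 ALLOC][13-54 FREE]

Answer: [0-12 ALLOC][13-54 FREE]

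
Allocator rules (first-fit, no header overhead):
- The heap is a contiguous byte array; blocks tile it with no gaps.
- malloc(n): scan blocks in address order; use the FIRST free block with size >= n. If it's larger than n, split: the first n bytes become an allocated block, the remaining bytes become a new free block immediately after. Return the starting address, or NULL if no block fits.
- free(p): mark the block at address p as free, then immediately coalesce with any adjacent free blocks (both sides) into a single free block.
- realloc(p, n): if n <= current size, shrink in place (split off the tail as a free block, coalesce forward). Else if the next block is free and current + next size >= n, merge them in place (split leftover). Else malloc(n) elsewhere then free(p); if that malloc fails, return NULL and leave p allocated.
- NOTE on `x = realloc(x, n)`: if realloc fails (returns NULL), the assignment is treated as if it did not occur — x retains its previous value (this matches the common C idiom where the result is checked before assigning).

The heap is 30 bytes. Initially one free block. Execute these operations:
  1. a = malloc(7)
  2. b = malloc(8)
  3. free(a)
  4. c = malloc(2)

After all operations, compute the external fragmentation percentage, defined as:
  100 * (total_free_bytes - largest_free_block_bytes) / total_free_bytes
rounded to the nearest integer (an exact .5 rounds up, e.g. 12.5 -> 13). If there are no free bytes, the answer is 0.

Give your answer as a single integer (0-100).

Answer: 25

Derivation:
Op 1: a = malloc(7) -> a = 0; heap: [0-6 ALLOC][7-29 FREE]
Op 2: b = malloc(8) -> b = 7; heap: [0-6 ALLOC][7-14 ALLOC][15-29 FREE]
Op 3: free(a) -> (freed a); heap: [0-6 FREE][7-14 ALLOC][15-29 FREE]
Op 4: c = malloc(2) -> c = 0; heap: [0-1 ALLOC][2-6 FREE][7-14 ALLOC][15-29 FREE]
Free blocks: [5 15] total_free=20 largest=15 -> 100*(20-15)/20 = 500/20 = 25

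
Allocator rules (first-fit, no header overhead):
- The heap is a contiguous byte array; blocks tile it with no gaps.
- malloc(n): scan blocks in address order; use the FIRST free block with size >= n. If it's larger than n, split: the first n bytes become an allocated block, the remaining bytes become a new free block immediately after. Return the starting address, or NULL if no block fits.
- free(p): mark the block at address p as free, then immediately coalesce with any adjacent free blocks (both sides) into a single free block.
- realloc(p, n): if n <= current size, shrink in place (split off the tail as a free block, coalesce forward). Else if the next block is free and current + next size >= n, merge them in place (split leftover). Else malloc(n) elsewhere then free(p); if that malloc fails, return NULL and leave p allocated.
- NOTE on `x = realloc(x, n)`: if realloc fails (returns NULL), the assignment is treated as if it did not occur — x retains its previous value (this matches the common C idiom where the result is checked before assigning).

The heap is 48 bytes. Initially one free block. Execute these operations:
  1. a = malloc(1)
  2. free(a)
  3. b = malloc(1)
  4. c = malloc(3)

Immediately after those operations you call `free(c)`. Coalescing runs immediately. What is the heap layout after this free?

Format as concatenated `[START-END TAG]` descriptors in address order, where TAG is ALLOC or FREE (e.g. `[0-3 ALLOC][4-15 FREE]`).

Answer: [0-0 ALLOC][1-47 FREE]

Derivation:
Op 1: a = malloc(1) -> a = 0; heap: [0-0 ALLOC][1-47 FREE]
Op 2: free(a) -> (freed a); heap: [0-47 FREE]
Op 3: b = malloc(1) -> b = 0; heap: [0-0 ALLOC][1-47 FREE]
Op 4: c = malloc(3) -> c = 1; heap: [0-0 ALLOC][1-3 ALLOC][4-47 FREE]
free(c): c = 1 -> block [1-3 ALLOC]; mark free, coalesce with adjacent free neighbors -> [0-0 ALLOC][1-47 FREE]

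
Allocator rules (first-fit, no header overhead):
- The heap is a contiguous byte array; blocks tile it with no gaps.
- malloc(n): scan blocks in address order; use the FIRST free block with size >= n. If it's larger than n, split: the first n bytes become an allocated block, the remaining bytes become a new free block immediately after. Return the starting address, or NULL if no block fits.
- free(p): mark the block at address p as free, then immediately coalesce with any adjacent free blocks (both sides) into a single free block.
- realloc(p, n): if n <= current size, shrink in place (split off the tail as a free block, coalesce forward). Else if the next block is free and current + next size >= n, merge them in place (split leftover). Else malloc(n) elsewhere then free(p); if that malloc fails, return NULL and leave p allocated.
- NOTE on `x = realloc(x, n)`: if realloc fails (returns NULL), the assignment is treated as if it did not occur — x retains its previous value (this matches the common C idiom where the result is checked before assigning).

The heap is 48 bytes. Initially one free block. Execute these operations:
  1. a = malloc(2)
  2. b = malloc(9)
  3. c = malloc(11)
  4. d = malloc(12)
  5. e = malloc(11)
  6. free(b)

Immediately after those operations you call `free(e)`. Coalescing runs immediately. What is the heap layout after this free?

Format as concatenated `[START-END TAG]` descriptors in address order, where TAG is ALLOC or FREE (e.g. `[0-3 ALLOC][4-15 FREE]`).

Answer: [0-1 ALLOC][2-10 FREE][11-21 ALLOC][22-33 ALLOC][34-47 FREE]

Derivation:
Op 1: a = malloc(2) -> a = 0; heap: [0-1 ALLOC][2-47 FREE]
Op 2: b = malloc(9) -> b = 2; heap: [0-1 ALLOC][2-10 ALLOC][11-47 FREE]
Op 3: c = malloc(11) -> c = 11; heap: [0-1 ALLOC][2-10 ALLOC][11-21 ALLOC][22-47 FREE]
Op 4: d = malloc(12) -> d = 22; heap: [0-1 ALLOC][2-10 ALLOC][11-21 ALLOC][22-33 ALLOC][34-47 FREE]
Op 5: e = malloc(11) -> e = 34; heap: [0-1 ALLOC][2-10 ALLOC][11-21 ALLOC][22-33 ALLOC][34-44 ALLOC][45-47 FREE]
Op 6: free(b) -> (freed b); heap: [0-1 ALLOC][2-10 FREE][11-21 ALLOC][22-33 ALLOC][34-44 ALLOC][45-47 FREE]
free(e): e = 34 -> block [34-44 ALLOC]; mark free, coalesce with adjacent free neighbors -> [0-1 ALLOC][2-10 FREE][11-21 ALLOC][22-33 ALLOC][34-47 FREE]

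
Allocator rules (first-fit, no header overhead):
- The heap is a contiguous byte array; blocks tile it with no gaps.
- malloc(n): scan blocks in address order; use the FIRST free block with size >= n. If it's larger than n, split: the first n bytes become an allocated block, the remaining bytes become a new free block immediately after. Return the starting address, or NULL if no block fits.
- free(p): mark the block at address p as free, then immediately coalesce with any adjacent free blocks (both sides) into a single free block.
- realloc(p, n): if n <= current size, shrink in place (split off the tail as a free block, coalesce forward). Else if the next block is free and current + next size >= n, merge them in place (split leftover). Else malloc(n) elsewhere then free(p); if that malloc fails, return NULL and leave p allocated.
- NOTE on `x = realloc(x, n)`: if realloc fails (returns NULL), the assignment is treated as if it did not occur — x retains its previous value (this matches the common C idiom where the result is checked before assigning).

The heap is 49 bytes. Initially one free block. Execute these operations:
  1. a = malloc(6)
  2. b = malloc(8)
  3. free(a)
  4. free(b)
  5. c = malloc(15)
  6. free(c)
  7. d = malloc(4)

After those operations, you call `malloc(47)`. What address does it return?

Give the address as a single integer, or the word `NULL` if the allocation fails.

Op 1: a = malloc(6) -> a = 0; heap: [0-5 ALLOC][6-48 FREE]
Op 2: b = malloc(8) -> b = 6; heap: [0-5 ALLOC][6-13 ALLOC][14-48 FREE]
Op 3: free(a) -> (freed a); heap: [0-5 FREE][6-13 ALLOC][14-48 FREE]
Op 4: free(b) -> (freed b); heap: [0-48 FREE]
Op 5: c = malloc(15) -> c = 0; heap: [0-14 ALLOC][15-48 FREE]
Op 6: free(c) -> (freed c); heap: [0-48 FREE]
Op 7: d = malloc(4) -> d = 0; heap: [0-3 ALLOC][4-48 FREE]
malloc(47): first-fit scan over [0-3 ALLOC][4-48 FREE] -> NULL

Answer: NULL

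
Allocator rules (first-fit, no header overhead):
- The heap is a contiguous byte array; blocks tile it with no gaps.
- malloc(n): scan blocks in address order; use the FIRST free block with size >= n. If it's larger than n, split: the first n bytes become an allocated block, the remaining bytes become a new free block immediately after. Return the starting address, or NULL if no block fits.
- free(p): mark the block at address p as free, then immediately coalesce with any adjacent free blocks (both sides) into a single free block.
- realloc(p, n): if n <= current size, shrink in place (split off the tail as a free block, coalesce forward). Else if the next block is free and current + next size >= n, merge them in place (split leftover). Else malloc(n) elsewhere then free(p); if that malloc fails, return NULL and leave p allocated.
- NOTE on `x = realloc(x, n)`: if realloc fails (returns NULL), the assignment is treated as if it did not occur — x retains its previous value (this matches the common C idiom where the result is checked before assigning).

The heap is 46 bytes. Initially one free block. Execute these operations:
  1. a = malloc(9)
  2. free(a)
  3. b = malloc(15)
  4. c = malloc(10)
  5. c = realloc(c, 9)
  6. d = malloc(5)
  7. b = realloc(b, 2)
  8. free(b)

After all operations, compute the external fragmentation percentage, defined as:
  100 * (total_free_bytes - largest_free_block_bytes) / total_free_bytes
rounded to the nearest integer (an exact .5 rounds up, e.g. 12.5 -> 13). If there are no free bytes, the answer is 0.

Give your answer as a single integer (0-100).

Op 1: a = malloc(9) -> a = 0; heap: [0-8 ALLOC][9-45 FREE]
Op 2: free(a) -> (freed a); heap: [0-45 FREE]
Op 3: b = malloc(15) -> b = 0; heap: [0-14 ALLOC][15-45 FREE]
Op 4: c = malloc(10) -> c = 15; heap: [0-14 ALLOC][15-24 ALLOC][25-45 FREE]
Op 5: c = realloc(c, 9) -> c = 15; heap: [0-14 ALLOC][15-23 ALLOC][24-45 FREE]
Op 6: d = malloc(5) -> d = 24; heap: [0-14 ALLOC][15-23 ALLOC][24-28 ALLOC][29-45 FREE]
Op 7: b = realloc(b, 2) -> b = 0; heap: [0-1 ALLOC][2-14 FREE][15-23 ALLOC][24-28 ALLOC][29-45 FREE]
Op 8: free(b) -> (freed b); heap: [0-14 FREE][15-23 ALLOC][24-28 ALLOC][29-45 FREE]
Free blocks: [15 17] total_free=32 largest=17 -> 100*(32-17)/32 = 1500/32 = 46.875 -> rounds to 47

Answer: 47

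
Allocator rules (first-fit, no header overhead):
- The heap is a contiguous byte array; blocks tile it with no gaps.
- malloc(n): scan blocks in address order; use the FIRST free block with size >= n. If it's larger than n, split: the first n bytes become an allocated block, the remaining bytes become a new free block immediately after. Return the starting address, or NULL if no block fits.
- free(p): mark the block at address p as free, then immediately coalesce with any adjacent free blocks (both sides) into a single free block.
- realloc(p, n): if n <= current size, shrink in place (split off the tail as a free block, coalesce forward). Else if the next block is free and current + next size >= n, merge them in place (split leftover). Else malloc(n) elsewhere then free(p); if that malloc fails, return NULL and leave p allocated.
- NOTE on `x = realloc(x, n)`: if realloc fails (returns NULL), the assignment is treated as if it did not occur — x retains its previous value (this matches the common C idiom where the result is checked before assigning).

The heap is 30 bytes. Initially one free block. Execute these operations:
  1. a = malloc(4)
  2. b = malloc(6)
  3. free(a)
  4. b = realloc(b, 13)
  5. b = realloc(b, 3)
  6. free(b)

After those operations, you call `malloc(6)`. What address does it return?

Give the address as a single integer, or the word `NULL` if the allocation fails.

Op 1: a = malloc(4) -> a = 0; heap: [0-3 ALLOC][4-29 FREE]
Op 2: b = malloc(6) -> b = 4; heap: [0-3 ALLOC][4-9 ALLOC][10-29 FREE]
Op 3: free(a) -> (freed a); heap: [0-3 FREE][4-9 ALLOC][10-29 FREE]
Op 4: b = realloc(b, 13) -> b = 4; heap: [0-3 FREE][4-16 ALLOC][17-29 FREE]
Op 5: b = realloc(b, 3) -> b = 4; heap: [0-3 FREE][4-6 ALLOC][7-29 FREE]
Op 6: free(b) -> (freed b); heap: [0-29 FREE]
malloc(6): first-fit scan over [0-29 FREE] -> 0

Answer: 0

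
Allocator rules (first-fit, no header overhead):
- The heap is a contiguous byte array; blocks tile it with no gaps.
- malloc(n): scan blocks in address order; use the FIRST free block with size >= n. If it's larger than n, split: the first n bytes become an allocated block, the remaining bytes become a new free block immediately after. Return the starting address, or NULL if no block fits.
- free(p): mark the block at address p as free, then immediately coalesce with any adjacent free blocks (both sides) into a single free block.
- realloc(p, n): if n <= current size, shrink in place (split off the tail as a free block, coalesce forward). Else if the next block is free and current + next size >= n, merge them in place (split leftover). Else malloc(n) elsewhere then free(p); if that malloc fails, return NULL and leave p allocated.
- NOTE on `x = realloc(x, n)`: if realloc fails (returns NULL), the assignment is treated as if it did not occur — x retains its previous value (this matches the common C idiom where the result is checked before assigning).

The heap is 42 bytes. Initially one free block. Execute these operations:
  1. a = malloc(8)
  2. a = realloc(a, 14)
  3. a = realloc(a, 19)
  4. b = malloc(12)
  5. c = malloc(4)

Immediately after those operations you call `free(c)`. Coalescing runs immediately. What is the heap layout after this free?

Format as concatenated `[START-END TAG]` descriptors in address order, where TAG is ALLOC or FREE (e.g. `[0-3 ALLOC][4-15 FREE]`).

Answer: [0-18 ALLOC][19-30 ALLOC][31-41 FREE]

Derivation:
Op 1: a = malloc(8) -> a = 0; heap: [0-7 ALLOC][8-41 FREE]
Op 2: a = realloc(a, 14) -> a = 0; heap: [0-13 ALLOC][14-41 FREE]
Op 3: a = realloc(a, 19) -> a = 0; heap: [0-18 ALLOC][19-41 FREE]
Op 4: b = malloc(12) -> b = 19; heap: [0-18 ALLOC][19-30 ALLOC][31-41 FREE]
Op 5: c = malloc(4) -> c = 31; heap: [0-18 ALLOC][19-30 ALLOC][31-34 ALLOC][35-41 FREE]
free(c): c = 31 -> block [31-34 ALLOC]; mark free, coalesce with adjacent free neighbors -> [0-18 ALLOC][19-30 ALLOC][31-41 FREE]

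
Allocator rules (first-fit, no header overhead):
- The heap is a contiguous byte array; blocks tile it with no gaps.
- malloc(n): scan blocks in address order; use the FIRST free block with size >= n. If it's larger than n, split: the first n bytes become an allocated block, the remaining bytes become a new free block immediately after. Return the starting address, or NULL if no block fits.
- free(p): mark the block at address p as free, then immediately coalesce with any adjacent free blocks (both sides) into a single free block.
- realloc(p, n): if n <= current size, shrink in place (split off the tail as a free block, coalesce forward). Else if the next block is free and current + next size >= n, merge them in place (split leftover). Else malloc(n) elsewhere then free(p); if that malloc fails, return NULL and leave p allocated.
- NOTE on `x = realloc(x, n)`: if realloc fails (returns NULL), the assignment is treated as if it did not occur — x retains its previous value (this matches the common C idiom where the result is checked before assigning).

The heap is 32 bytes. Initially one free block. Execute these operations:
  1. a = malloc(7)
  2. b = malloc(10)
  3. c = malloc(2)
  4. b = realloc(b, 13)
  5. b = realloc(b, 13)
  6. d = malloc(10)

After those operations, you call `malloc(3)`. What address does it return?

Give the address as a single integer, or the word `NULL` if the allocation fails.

Answer: NULL

Derivation:
Op 1: a = malloc(7) -> a = 0; heap: [0-6 ALLOC][7-31 FREE]
Op 2: b = malloc(10) -> b = 7; heap: [0-6 ALLOC][7-16 ALLOC][17-31 FREE]
Op 3: c = malloc(2) -> c = 17; heap: [0-6 ALLOC][7-16 ALLOC][17-18 ALLOC][19-31 FREE]
Op 4: b = realloc(b, 13) -> b = 19; heap: [0-6 ALLOC][7-16 FREE][17-18 ALLOC][19-31 ALLOC]
Op 5: b = realloc(b, 13) -> b = 19; heap: [0-6 ALLOC][7-16 FREE][17-18 ALLOC][19-31 ALLOC]
Op 6: d = malloc(10) -> d = 7; heap: [0-6 ALLOC][7-16 ALLOC][17-18 ALLOC][19-31 ALLOC]
malloc(3): first-fit scan over [0-6 ALLOC][7-16 ALLOC][17-18 ALLOC][19-31 ALLOC] -> NULL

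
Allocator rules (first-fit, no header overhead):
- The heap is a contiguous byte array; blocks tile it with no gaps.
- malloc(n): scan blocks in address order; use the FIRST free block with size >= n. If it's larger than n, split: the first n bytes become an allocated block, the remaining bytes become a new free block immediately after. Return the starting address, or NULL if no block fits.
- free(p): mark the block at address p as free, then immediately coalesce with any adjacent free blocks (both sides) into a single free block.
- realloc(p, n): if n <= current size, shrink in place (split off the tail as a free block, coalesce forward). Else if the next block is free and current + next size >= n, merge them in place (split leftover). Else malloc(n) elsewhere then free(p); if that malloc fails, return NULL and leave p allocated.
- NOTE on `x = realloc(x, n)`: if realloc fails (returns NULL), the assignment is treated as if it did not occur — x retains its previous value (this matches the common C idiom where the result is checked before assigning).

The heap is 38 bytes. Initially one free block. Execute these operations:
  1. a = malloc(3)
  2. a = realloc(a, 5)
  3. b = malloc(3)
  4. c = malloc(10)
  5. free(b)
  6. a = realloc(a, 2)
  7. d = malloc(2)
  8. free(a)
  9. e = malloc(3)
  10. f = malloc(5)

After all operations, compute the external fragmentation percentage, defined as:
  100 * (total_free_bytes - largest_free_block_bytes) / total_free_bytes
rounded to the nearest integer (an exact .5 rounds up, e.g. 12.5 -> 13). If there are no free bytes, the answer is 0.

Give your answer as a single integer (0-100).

Answer: 17

Derivation:
Op 1: a = malloc(3) -> a = 0; heap: [0-2 ALLOC][3-37 FREE]
Op 2: a = realloc(a, 5) -> a = 0; heap: [0-4 ALLOC][5-37 FREE]
Op 3: b = malloc(3) -> b = 5; heap: [0-4 ALLOC][5-7 ALLOC][8-37 FREE]
Op 4: c = malloc(10) -> c = 8; heap: [0-4 ALLOC][5-7 ALLOC][8-17 ALLOC][18-37 FREE]
Op 5: free(b) -> (freed b); heap: [0-4 ALLOC][5-7 FREE][8-17 ALLOC][18-37 FREE]
Op 6: a = realloc(a, 2) -> a = 0; heap: [0-1 ALLOC][2-7 FREE][8-17 ALLOC][18-37 FREE]
Op 7: d = malloc(2) -> d = 2; heap: [0-1 ALLOC][2-3 ALLOC][4-7 FREE][8-17 ALLOC][18-37 FREE]
Op 8: free(a) -> (freed a); heap: [0-1 FREE][2-3 ALLOC][4-7 FREE][8-17 ALLOC][18-37 FREE]
Op 9: e = malloc(3) -> e = 4; heap: [0-1 FREE][2-3 ALLOC][4-6 ALLOC][7-7 FREE][8-17 ALLOC][18-37 FREE]
Op 10: f = malloc(5) -> f = 18; heap: [0-1 FREE][2-3 ALLOC][4-6 ALLOC][7-7 FREE][8-17 ALLOC][18-22 ALLOC][23-37 FREE]
Free blocks: [2 1 15] total_free=18 largest=15 -> 100*(18-15)/18 = 300/18 ≈ 16.667 -> rounds to 17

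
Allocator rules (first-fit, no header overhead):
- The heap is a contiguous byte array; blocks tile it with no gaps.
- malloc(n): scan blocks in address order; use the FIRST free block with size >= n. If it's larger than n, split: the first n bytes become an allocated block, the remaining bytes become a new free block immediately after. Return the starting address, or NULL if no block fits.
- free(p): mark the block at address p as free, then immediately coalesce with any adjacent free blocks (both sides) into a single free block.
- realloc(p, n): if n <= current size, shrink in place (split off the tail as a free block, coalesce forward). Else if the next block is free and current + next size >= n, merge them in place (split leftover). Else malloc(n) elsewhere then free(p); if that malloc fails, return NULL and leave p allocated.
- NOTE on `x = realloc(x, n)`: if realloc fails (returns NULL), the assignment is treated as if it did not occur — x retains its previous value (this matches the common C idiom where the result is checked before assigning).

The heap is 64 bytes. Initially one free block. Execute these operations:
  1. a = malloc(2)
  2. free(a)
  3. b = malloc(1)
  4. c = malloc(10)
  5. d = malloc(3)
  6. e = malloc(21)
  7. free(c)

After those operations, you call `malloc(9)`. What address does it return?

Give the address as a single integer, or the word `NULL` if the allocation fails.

Answer: 1

Derivation:
Op 1: a = malloc(2) -> a = 0; heap: [0-1 ALLOC][2-63 FREE]
Op 2: free(a) -> (freed a); heap: [0-63 FREE]
Op 3: b = malloc(1) -> b = 0; heap: [0-0 ALLOC][1-63 FREE]
Op 4: c = malloc(10) -> c = 1; heap: [0-0 ALLOC][1-10 ALLOC][11-63 FREE]
Op 5: d = malloc(3) -> d = 11; heap: [0-0 ALLOC][1-10 ALLOC][11-13 ALLOC][14-63 FREE]
Op 6: e = malloc(21) -> e = 14; heap: [0-0 ALLOC][1-10 ALLOC][11-13 ALLOC][14-34 ALLOC][35-63 FREE]
Op 7: free(c) -> (freed c); heap: [0-0 ALLOC][1-10 FREE][11-13 ALLOC][14-34 ALLOC][35-63 FREE]
malloc(9): first-fit scan over [0-0 ALLOC][1-10 FREE][11-13 ALLOC][14-34 ALLOC][35-63 FREE] -> 1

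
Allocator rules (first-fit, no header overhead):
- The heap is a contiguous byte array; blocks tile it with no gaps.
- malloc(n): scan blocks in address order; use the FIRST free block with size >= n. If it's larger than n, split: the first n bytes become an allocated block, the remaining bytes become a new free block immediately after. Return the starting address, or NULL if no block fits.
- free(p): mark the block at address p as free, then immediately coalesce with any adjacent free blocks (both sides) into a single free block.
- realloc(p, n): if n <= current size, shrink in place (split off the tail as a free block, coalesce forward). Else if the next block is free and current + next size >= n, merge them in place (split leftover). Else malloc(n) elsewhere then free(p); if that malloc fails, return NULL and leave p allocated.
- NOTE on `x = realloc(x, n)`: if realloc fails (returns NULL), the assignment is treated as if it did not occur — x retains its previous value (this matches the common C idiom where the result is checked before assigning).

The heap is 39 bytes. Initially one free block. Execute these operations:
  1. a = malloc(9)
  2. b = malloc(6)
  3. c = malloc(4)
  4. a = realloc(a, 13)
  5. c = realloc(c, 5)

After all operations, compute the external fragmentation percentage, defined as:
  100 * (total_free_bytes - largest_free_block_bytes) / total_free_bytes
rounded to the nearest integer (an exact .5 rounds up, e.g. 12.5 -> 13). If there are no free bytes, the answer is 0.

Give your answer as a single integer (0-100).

Answer: 53

Derivation:
Op 1: a = malloc(9) -> a = 0; heap: [0-8 ALLOC][9-38 FREE]
Op 2: b = malloc(6) -> b = 9; heap: [0-8 ALLOC][9-14 ALLOC][15-38 FREE]
Op 3: c = malloc(4) -> c = 15; heap: [0-8 ALLOC][9-14 ALLOC][15-18 ALLOC][19-38 FREE]
Op 4: a = realloc(a, 13) -> a = 19; heap: [0-8 FREE][9-14 ALLOC][15-18 ALLOC][19-31 ALLOC][32-38 FREE]
Op 5: c = realloc(c, 5) -> c = 0; heap: [0-4 ALLOC][5-8 FREE][9-14 ALLOC][15-18 FREE][19-31 ALLOC][32-38 FREE]
Free blocks: [4 4 7] total_free=15 largest=7 -> 100*(15-7)/15 = 800/15 ≈ 53.333 -> rounds to 53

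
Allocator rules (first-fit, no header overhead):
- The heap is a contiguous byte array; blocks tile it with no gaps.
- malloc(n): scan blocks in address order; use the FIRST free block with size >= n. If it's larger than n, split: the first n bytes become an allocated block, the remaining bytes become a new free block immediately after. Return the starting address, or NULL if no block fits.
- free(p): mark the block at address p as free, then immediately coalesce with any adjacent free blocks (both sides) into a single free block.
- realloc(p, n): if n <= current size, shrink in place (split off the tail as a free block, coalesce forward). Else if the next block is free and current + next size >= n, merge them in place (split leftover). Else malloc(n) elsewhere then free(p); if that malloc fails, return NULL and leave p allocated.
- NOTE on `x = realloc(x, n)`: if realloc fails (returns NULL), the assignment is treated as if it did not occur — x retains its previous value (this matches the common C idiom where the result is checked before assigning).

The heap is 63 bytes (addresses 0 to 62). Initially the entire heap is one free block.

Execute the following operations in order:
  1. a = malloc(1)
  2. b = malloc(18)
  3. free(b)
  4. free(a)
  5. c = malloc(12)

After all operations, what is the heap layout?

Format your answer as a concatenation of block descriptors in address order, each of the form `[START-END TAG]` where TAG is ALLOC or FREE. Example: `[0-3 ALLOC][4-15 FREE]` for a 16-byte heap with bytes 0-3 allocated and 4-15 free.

Answer: [0-11 ALLOC][12-62 FREE]

Derivation:
Op 1: a = malloc(1) -> a = 0; heap: [0-0 ALLOC][1-62 FREE]
Op 2: b = malloc(18) -> b = 1; heap: [0-0 ALLOC][1-18 ALLOC][19-62 FREE]
Op 3: free(b) -> (freed b); heap: [0-0 ALLOC][1-62 FREE]
Op 4: free(a) -> (freed a); heap: [0-62 FREE]
Op 5: c = malloc(12) -> c = 0; heap: [0-11 ALLOC][12-62 FREE]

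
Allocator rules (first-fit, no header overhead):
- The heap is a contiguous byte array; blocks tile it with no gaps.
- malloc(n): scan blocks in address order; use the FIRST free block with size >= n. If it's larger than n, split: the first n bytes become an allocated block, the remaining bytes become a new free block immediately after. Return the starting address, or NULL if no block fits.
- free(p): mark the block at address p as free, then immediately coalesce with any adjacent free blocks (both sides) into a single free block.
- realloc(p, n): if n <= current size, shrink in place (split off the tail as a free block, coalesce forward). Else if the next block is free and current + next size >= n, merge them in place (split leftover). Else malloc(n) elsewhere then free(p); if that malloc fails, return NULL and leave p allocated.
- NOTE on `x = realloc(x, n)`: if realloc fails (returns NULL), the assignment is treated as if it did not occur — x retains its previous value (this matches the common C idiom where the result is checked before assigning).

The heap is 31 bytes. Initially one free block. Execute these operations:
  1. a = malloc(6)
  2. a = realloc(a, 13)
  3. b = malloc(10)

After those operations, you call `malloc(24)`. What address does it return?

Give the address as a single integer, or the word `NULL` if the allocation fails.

Op 1: a = malloc(6) -> a = 0; heap: [0-5 ALLOC][6-30 FREE]
Op 2: a = realloc(a, 13) -> a = 0; heap: [0-12 ALLOC][13-30 FREE]
Op 3: b = malloc(10) -> b = 13; heap: [0-12 ALLOC][13-22 ALLOC][23-30 FREE]
malloc(24): first-fit scan over [0-12 ALLOC][13-22 ALLOC][23-30 FREE] -> NULL

Answer: NULL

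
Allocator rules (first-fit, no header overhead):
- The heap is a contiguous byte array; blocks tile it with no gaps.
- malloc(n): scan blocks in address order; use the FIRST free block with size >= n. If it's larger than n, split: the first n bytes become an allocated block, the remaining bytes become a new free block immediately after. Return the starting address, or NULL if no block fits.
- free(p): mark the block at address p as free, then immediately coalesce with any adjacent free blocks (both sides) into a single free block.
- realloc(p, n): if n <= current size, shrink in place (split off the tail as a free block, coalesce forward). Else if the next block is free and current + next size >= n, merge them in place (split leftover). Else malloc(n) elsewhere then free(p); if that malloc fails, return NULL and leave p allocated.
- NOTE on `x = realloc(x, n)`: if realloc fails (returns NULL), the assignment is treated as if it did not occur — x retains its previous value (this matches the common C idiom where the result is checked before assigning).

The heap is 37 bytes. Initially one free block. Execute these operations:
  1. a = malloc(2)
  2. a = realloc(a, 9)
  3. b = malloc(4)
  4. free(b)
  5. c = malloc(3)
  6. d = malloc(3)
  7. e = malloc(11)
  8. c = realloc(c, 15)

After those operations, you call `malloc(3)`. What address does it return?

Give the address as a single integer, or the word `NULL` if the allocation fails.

Answer: 26

Derivation:
Op 1: a = malloc(2) -> a = 0; heap: [0-1 ALLOC][2-36 FREE]
Op 2: a = realloc(a, 9) -> a = 0; heap: [0-8 ALLOC][9-36 FREE]
Op 3: b = malloc(4) -> b = 9; heap: [0-8 ALLOC][9-12 ALLOC][13-36 FREE]
Op 4: free(b) -> (freed b); heap: [0-8 ALLOC][9-36 FREE]
Op 5: c = malloc(3) -> c = 9; heap: [0-8 ALLOC][9-11 ALLOC][12-36 FREE]
Op 6: d = malloc(3) -> d = 12; heap: [0-8 ALLOC][9-11 ALLOC][12-14 ALLOC][15-36 FREE]
Op 7: e = malloc(11) -> e = 15; heap: [0-8 ALLOC][9-11 ALLOC][12-14 ALLOC][15-25 ALLOC][26-36 FREE]
Op 8: c = realloc(c, 15) -> NULL (c unchanged); heap: [0-8 ALLOC][9-11 ALLOC][12-14 ALLOC][15-25 ALLOC][26-36 FREE]
malloc(3): first-fit scan over [0-8 ALLOC][9-11 ALLOC][12-14 ALLOC][15-25 ALLOC][26-36 FREE] -> 26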